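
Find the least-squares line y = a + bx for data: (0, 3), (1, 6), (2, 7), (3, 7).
a = 19/5, b = 13/10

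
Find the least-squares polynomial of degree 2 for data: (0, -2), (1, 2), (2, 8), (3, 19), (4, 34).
-61/35 + (83/70)x + (27/14)x²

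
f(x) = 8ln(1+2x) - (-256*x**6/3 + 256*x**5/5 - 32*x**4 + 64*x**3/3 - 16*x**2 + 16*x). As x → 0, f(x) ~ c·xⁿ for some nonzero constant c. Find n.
7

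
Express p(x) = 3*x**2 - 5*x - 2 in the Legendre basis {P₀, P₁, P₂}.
-P₀ + (-5)P₁ + (2)P₂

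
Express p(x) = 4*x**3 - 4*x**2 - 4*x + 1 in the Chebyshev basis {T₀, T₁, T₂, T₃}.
-T₀ - T₁ + (-2)T₂ + T₃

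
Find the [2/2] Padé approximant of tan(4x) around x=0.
4*x/(1 - 16*x**2/3)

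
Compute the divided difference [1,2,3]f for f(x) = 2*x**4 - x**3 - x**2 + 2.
43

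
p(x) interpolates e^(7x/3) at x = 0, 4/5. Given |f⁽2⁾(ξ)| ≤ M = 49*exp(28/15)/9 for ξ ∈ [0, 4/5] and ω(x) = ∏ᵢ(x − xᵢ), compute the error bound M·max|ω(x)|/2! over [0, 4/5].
98*exp(28/15)/225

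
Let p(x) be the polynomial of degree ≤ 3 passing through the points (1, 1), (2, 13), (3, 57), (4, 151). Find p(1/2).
11/8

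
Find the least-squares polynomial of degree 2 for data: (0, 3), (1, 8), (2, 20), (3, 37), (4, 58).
94/35 + (233/70)x + (37/14)x²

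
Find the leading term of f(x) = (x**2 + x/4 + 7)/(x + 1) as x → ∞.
x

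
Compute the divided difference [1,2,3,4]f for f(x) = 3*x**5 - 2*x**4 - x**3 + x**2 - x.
174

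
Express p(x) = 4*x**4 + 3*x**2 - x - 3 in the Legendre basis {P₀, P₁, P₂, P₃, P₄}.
(-6/5)P₀ - P₁ + (30/7)P₂ + (32/35)P₄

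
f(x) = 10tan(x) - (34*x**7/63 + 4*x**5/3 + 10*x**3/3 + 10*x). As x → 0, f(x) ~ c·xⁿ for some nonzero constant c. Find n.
9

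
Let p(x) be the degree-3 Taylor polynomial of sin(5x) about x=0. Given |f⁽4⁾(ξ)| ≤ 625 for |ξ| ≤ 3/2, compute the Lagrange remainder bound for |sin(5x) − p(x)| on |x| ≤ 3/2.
16875/128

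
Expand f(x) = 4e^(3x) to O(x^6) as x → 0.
4 + 12*x + 18*x**2 + 18*x**3 + 27*x**4/2 + 81*x**5/10 + O(x**6)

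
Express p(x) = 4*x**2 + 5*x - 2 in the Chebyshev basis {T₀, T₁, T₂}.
(5)T₁ + (2)T₂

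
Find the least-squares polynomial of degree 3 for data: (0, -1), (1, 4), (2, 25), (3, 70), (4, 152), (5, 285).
-155/126 + (329/108)x + (233/252)x² + (107/54)x³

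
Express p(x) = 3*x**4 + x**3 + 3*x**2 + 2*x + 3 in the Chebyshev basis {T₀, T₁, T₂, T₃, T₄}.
(45/8)T₀ + (11/4)T₁ + (3)T₂ + (1/4)T₃ + (3/8)T₄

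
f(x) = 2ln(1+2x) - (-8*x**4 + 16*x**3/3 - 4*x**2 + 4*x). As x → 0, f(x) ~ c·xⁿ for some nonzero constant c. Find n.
5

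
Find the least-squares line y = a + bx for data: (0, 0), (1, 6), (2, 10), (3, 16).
a = 1/5, b = 26/5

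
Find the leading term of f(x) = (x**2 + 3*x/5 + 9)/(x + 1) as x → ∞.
x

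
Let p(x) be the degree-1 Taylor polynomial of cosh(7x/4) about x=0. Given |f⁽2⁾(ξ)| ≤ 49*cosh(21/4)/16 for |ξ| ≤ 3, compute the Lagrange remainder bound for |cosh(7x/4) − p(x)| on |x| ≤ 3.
441*cosh(21/4)/32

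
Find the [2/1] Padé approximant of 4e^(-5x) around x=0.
(50*x**2/3 - 40*x/3 + 4)/(5*x/3 + 1)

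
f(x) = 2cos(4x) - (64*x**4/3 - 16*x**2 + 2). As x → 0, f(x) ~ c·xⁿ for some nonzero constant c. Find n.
6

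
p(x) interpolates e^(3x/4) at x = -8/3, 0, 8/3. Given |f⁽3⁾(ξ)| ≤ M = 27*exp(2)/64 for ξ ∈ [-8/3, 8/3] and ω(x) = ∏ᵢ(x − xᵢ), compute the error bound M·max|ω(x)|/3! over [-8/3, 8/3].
8*sqrt(3)*exp(2)/27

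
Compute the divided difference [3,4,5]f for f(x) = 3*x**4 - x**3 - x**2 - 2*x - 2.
278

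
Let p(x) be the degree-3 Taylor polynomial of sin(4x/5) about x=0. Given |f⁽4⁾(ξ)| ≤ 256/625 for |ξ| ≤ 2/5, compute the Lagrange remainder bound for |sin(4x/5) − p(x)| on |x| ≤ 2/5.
512/1171875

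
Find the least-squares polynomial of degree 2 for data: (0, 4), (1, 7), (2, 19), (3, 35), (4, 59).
132/35 + (23/35)x + (23/7)x²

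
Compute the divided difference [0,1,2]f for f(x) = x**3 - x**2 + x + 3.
2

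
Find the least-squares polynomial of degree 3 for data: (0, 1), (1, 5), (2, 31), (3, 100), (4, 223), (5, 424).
62/63 + (-340/189)x + (701/252)x² + (313/108)x³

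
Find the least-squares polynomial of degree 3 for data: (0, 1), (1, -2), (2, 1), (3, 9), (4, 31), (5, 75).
40/63 + (-107/189)x + (-473/252)x² + (107/108)x³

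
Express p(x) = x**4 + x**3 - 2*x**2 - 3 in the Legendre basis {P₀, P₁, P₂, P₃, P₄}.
(-52/15)P₀ + (3/5)P₁ + (-16/21)P₂ + (2/5)P₃ + (8/35)P₄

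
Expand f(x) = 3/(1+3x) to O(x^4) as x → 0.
3 - 9*x + 27*x**2 - 81*x**3 + O(x**4)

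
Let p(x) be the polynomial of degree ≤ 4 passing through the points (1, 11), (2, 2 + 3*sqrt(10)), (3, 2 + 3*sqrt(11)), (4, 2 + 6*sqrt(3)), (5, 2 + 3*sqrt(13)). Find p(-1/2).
-2079*sqrt(10)/32 - 1155*sqrt(3)/16 + 945*sqrt(13)/128 + 10651/128 + 4455*sqrt(11)/64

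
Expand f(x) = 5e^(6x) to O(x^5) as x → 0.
5 + 30*x + 90*x**2 + 180*x**3 + 270*x**4 + O(x**5)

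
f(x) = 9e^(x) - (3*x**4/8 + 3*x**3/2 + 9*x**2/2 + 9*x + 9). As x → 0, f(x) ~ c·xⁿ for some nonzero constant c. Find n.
5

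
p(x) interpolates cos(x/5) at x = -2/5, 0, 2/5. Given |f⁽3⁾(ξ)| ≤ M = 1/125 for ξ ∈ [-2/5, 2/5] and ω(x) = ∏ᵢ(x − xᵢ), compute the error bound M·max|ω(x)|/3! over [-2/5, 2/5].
8*sqrt(3)/421875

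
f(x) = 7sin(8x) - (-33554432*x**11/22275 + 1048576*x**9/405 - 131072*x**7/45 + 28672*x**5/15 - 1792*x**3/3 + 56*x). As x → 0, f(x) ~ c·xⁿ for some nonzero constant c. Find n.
13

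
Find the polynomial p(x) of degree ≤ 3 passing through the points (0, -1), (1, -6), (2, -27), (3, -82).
-3*x**3 + x**2 - 3*x - 1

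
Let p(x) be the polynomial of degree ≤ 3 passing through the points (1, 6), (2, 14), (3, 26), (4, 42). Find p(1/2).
7/2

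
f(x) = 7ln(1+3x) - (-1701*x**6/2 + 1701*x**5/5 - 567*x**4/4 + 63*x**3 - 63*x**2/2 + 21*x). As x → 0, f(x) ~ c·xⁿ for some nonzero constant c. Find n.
7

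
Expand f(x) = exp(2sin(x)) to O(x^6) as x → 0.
1 + 2*x + 2*x**2 + x**3 - 23*x**5/60 + O(x**6)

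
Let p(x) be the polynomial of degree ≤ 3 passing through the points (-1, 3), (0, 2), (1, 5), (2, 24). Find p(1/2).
9/4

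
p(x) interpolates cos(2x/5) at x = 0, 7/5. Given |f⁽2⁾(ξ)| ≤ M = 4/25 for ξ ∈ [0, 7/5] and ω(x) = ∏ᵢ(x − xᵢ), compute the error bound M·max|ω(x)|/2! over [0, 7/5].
49/1250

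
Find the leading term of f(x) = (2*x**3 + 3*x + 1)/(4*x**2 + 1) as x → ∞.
x/2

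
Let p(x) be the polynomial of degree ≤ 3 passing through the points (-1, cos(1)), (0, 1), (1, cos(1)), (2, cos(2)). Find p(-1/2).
cos(2)/16 + 15/16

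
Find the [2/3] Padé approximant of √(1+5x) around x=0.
(175*x**2/16 + 7*x + 1)/(-25*x**3/32 + 45*x**2/16 + 9*x/2 + 1)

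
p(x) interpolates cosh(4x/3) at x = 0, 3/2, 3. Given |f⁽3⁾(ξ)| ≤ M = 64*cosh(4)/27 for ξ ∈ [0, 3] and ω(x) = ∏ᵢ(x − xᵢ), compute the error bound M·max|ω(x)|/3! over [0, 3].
8*sqrt(3)*cosh(4)/27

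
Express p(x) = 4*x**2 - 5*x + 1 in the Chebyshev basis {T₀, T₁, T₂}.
(3)T₀ + (-5)T₁ + (2)T₂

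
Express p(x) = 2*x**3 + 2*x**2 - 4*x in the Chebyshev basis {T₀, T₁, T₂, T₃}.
T₀ + (-5/2)T₁ + T₂ + (1/2)T₃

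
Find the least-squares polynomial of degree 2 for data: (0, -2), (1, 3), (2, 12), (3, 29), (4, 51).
-9/5 + (6/5)x + (3)x²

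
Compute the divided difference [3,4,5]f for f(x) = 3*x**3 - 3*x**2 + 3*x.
33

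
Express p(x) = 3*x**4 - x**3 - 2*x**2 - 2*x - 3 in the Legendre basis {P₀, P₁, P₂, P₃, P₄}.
(-46/15)P₀ + (-13/5)P₁ + (8/21)P₂ + (-2/5)P₃ + (24/35)P₄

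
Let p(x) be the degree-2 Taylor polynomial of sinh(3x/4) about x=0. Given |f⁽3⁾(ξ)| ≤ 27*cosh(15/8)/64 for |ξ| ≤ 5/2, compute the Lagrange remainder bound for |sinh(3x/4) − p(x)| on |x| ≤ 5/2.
1125*cosh(15/8)/1024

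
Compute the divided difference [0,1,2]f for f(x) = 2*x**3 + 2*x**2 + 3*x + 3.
8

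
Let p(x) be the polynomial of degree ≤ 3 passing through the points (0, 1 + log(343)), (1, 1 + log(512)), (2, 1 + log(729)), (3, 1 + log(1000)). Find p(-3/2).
1 + log(8183243915489726346684277347882562022607*2**(1/8)*3**(5/8)*5**(7/16)*7**(11/16)/811296384146066816957890051440640000000)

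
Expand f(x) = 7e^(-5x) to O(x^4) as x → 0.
7 - 35*x + 175*x**2/2 - 875*x**3/6 + O(x**4)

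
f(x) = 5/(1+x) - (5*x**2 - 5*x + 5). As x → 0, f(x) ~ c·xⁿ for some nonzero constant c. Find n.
3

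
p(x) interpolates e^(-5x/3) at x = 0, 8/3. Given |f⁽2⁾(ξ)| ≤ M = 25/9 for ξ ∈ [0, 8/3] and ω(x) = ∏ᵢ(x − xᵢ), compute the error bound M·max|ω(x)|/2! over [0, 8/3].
200/81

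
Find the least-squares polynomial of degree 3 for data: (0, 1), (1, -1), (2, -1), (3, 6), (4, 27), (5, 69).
58/63 + (-43/378)x + (-331/126)x² + (29/27)x³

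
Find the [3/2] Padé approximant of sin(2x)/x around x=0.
(2 - 14*x**2/15)/(x**2/5 + 1)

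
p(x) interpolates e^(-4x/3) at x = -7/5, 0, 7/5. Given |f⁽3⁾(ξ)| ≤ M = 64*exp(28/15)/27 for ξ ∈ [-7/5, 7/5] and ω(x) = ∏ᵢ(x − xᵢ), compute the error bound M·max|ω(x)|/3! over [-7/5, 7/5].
21952*sqrt(3)*exp(28/15)/91125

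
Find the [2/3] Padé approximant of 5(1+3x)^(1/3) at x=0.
(35*x**2/2 + 20*x + 5)/(-x**3/6 + 3*x**2/2 + 3*x + 1)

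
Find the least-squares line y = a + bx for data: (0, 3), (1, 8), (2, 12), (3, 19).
a = 27/10, b = 26/5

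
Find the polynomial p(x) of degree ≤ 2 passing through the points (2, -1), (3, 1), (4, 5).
x**2 - 3*x + 1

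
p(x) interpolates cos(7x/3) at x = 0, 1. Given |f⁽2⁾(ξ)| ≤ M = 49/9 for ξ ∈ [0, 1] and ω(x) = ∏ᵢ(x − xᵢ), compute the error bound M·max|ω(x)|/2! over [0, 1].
49/72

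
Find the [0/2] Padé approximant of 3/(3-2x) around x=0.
1/(1 - 2*x/3)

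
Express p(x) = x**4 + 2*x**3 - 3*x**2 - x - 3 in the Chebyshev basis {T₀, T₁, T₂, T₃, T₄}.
(-33/8)T₀ + (1/2)T₁ - T₂ + (1/2)T₃ + (1/8)T₄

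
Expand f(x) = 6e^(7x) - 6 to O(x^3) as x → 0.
42*x + 147*x**2 + O(x**3)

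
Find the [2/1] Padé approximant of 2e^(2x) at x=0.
(4*x**2/3 + 8*x/3 + 2)/(1 - 2*x/3)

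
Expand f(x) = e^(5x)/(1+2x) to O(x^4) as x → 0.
1 + 3*x + 13*x**2/2 + 47*x**3/6 + O(x**4)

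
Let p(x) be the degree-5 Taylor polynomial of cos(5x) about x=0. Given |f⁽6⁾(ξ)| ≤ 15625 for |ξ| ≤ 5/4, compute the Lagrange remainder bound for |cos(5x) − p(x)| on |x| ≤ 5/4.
48828125/589824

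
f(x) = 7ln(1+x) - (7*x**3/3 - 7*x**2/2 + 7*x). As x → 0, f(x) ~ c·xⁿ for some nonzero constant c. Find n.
4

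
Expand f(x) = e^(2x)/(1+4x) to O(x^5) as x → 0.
1 - 2*x + 10*x**2 - 116*x**3/3 + 466*x**4/3 + O(x**5)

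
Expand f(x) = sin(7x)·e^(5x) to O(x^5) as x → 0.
7*x + 35*x**2 + 91*x**3/3 - 140*x**4 + O(x**5)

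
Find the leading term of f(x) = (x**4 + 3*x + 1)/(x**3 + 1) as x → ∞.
x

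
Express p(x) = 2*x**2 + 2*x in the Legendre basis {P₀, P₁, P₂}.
(2/3)P₀ + (2)P₁ + (4/3)P₂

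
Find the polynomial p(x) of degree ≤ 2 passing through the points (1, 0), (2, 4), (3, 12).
2*x**2 - 2*x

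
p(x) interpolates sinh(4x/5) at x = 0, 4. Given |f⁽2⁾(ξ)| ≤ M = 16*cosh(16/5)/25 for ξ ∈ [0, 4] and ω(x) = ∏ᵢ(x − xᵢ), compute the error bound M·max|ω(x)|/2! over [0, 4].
32*cosh(16/5)/25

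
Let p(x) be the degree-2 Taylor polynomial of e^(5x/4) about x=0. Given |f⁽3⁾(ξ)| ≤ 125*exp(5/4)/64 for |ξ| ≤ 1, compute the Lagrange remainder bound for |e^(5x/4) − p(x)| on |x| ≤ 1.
125*exp(5/4)/384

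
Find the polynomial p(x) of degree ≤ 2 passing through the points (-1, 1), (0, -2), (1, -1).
2*x**2 - x - 2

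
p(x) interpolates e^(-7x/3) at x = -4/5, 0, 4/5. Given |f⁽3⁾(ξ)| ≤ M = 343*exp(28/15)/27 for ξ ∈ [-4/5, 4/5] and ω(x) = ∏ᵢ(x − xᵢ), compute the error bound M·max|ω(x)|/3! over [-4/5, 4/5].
21952*sqrt(3)*exp(28/15)/91125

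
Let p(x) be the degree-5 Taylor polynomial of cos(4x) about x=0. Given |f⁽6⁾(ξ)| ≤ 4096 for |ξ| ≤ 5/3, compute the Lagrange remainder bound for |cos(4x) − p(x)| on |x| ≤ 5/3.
800000/6561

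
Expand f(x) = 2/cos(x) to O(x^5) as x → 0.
2 + x**2 + 5*x**4/12 + O(x**5)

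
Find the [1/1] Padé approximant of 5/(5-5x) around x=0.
1/(1 - x)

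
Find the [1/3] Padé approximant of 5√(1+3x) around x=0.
(105*x/8 + 5)/(27*x**3/64 - 9*x**2/16 + 9*x/8 + 1)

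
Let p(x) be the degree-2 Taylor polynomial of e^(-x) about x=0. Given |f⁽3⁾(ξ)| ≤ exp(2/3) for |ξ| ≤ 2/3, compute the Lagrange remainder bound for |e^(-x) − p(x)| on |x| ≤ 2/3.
4*exp(2/3)/81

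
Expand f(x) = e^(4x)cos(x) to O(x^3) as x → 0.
1 + 4*x + 15*x**2/2 + O(x**3)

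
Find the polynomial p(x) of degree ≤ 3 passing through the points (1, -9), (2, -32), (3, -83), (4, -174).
-2*x**3 - 2*x**2 - 3*x - 2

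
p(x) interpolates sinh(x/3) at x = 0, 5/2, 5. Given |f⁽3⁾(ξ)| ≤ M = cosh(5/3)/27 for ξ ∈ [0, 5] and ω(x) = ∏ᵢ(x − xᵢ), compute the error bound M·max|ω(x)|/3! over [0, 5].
125*sqrt(3)*cosh(5/3)/5832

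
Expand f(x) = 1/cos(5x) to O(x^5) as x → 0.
1 + 25*x**2/2 + 3125*x**4/24 + O(x**5)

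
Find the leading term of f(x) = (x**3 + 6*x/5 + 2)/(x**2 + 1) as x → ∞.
x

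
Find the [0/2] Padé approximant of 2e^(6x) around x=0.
2/(18*x**2 - 6*x + 1)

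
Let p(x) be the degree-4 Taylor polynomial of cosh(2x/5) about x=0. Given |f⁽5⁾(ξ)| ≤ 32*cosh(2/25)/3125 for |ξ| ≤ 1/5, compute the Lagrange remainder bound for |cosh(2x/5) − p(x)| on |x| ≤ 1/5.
4*cosh(2/25)/146484375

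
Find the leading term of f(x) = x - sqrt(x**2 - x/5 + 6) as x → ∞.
1/10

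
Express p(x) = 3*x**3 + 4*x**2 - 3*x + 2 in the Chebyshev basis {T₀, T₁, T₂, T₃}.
(4)T₀ + (-3/4)T₁ + (2)T₂ + (3/4)T₃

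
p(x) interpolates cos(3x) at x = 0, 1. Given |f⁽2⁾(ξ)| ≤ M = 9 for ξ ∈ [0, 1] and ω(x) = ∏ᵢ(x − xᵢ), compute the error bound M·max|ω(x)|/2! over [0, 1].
9/8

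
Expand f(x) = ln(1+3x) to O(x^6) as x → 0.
3*x - 9*x**2/2 + 9*x**3 - 81*x**4/4 + 243*x**5/5 + O(x**6)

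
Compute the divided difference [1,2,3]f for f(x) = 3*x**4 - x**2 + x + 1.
74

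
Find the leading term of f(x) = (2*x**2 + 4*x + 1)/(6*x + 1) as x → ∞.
x/3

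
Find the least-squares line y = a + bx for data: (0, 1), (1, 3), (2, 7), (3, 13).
a = 0, b = 4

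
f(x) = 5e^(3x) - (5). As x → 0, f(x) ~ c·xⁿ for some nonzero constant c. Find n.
1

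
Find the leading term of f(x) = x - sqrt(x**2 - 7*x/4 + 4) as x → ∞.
7/8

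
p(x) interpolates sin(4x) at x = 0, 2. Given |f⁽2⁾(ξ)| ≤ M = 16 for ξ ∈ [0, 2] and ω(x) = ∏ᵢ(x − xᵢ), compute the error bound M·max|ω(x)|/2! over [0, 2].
8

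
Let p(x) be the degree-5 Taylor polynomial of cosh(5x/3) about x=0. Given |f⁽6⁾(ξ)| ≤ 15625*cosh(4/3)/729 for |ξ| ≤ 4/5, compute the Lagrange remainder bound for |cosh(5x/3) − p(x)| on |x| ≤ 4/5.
256*cosh(4/3)/32805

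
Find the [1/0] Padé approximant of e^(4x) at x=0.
4*x + 1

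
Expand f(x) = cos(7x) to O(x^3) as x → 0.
1 - 49*x**2/2 + O(x**3)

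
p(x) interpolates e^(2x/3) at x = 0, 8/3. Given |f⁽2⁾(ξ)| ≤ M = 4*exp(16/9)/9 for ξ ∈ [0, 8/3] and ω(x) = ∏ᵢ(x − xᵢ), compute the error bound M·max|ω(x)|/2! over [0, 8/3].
32*exp(16/9)/81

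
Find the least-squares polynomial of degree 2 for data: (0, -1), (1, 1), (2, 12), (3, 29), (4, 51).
-10/7 + (2/35)x + (23/7)x²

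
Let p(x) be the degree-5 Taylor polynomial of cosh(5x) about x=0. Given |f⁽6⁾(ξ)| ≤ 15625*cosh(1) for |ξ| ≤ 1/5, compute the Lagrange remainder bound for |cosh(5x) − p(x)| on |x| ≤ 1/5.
cosh(1)/720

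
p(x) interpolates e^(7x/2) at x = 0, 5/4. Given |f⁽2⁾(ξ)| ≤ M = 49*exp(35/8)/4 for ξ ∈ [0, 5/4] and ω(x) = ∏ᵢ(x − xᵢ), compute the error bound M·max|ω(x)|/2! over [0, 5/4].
1225*exp(35/8)/512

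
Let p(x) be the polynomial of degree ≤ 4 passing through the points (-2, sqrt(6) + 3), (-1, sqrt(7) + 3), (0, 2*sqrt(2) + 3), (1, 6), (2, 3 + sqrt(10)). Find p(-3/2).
-35*sqrt(2)/32 - 5*sqrt(10)/128 + 35*sqrt(6)/128 + 35*sqrt(7)/32 + 117/32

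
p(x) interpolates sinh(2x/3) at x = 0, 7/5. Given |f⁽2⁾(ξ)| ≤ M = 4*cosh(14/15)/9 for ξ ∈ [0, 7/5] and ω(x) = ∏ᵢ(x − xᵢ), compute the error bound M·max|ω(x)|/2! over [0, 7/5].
49*cosh(14/15)/450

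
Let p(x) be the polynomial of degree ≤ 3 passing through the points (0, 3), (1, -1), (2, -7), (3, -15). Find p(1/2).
5/4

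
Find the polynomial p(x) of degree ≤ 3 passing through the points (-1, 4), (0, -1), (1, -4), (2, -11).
-x**3 + x**2 - 3*x - 1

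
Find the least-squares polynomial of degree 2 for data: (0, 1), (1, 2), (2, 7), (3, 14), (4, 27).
39/35 + (-36/35)x + (13/7)x²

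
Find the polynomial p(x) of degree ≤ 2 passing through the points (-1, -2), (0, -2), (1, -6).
-2*x**2 - 2*x - 2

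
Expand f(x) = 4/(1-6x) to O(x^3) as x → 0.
4 + 24*x + 144*x**2 + O(x**3)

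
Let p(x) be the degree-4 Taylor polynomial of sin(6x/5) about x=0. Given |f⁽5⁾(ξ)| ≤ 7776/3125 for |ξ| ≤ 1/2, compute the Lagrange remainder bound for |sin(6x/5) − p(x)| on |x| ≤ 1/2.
81/125000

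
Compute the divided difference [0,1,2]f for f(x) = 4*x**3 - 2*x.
12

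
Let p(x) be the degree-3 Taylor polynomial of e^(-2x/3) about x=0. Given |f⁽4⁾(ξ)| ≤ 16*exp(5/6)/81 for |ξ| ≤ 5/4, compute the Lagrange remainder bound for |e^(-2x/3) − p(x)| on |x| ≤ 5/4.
625*exp(5/6)/31104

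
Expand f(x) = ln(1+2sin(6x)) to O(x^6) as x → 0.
12*x - 72*x**2 + 504*x**3 - 4320*x**4 + 39528*x**5 + O(x**6)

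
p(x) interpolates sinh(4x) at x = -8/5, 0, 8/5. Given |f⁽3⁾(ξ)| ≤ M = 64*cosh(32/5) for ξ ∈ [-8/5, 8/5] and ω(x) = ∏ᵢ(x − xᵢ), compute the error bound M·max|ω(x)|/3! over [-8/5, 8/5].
32768*sqrt(3)*cosh(32/5)/3375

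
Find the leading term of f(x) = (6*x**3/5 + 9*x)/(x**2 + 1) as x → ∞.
6*x/5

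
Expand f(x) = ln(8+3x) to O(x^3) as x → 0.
log(8) + 3*x/8 - 9*x**2/128 + O(x**3)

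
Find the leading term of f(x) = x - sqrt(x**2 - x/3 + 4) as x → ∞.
1/6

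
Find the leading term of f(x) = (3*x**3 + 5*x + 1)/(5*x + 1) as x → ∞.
3*x**2/5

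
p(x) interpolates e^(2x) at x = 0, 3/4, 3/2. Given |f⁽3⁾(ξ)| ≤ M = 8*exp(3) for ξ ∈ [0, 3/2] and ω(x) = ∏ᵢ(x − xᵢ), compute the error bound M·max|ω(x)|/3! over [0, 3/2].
sqrt(3)*exp(3)/8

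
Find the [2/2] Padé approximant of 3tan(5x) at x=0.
15*x/(1 - 25*x**2/3)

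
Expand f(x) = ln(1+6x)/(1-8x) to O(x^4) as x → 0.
6*x + 30*x**2 + 312*x**3 + O(x**4)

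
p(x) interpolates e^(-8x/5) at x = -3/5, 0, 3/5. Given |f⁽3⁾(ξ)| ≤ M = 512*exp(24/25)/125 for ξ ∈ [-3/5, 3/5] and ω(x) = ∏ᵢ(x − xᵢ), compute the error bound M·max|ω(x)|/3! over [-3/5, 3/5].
512*sqrt(3)*exp(24/25)/15625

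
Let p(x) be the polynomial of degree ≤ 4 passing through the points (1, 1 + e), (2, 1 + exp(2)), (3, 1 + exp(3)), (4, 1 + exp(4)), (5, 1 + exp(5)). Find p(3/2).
-35*exp(3)/64 - 5*exp(5)/128 + 35*e/128 + 1 + 35*exp(2)/32 + 7*exp(4)/32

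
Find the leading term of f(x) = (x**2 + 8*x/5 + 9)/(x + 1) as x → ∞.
x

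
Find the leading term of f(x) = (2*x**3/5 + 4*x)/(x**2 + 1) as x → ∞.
2*x/5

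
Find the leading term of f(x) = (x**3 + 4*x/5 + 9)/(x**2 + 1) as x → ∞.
x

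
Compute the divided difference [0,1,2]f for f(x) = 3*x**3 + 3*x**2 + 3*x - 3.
12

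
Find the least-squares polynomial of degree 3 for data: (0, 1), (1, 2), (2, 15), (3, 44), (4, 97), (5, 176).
65/63 + (-607/189)x + (415/126)x² + (47/54)x³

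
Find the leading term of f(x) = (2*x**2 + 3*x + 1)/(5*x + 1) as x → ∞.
2*x/5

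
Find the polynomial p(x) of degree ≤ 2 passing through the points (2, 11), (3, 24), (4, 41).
2*x**2 + 3*x - 3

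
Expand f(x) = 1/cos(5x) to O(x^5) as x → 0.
1 + 25*x**2/2 + 3125*x**4/24 + O(x**5)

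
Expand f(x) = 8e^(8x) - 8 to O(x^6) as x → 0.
64*x + 256*x**2 + 2048*x**3/3 + 4096*x**4/3 + 32768*x**5/15 + O(x**6)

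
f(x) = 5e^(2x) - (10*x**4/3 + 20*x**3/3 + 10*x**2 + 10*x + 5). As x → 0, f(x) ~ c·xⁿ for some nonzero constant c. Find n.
5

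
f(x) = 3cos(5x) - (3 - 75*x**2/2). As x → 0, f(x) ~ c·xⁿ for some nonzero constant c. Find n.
4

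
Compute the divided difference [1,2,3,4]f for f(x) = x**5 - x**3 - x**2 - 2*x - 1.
64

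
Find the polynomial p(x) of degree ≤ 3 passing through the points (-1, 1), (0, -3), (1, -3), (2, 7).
x**3 + 2*x**2 - 3*x - 3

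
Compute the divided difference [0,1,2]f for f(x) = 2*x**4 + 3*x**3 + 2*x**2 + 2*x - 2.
25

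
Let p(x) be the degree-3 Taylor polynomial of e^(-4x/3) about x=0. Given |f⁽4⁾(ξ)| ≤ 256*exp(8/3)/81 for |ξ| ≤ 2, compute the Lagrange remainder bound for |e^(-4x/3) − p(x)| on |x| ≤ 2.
512*exp(8/3)/243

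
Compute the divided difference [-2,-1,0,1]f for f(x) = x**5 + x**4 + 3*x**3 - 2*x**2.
6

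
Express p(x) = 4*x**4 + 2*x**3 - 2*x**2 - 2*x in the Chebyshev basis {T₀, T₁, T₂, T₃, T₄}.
(1/2)T₀ + (-1/2)T₁ + T₂ + (1/2)T₃ + (1/2)T₄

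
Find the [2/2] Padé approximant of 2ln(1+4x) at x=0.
8*x*(2*x + 1)/(8*x**2/3 + 4*x + 1)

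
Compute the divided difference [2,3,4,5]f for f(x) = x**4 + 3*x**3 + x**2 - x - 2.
17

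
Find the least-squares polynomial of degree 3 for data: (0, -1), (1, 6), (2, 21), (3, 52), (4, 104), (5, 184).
-17/18 + (3401/756)x + (74/63)x² + (115/108)x³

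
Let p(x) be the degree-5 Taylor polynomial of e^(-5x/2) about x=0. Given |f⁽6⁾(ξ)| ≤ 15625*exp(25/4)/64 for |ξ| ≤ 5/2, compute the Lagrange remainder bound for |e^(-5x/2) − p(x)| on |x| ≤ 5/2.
48828125*exp(25/4)/589824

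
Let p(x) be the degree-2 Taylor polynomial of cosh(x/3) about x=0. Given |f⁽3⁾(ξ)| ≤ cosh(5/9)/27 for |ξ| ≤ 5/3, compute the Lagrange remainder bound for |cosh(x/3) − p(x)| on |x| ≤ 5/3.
125*cosh(5/9)/4374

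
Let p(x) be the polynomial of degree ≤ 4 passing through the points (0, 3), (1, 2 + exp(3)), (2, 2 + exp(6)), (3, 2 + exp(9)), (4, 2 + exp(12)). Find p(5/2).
-5*exp(12)/128 - 5*exp(3)/32 + 259/128 + 45*exp(6)/64 + 15*exp(9)/32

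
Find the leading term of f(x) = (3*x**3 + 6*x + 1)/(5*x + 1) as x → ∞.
3*x**2/5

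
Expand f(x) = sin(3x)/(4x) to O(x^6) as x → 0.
3/4 - 9*x**2/8 + 81*x**4/160 + O(x**6)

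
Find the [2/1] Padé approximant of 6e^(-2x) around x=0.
(4*x**2 - 8*x + 6)/(2*x/3 + 1)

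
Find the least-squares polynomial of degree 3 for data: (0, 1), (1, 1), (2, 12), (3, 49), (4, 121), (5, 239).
74/63 + (-661/189)x + (109/126)x² + (101/54)x³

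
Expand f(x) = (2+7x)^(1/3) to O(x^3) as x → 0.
2**(1/3) + 7*2**(1/3)*x/6 - 49*2**(1/3)*x**2/36 + O(x**3)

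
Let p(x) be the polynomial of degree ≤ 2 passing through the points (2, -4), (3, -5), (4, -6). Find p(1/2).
-5/2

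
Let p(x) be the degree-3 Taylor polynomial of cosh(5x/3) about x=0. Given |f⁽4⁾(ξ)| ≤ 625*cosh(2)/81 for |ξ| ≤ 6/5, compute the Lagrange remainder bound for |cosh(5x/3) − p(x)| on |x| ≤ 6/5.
2*cosh(2)/3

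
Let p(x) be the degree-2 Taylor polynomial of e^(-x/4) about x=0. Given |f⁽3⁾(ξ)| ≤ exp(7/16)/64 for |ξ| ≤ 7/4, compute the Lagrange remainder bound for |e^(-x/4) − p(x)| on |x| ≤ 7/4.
343*exp(7/16)/24576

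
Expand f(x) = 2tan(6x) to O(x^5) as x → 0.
12*x + 144*x**3 + O(x**5)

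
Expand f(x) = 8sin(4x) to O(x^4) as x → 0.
32*x - 256*x**3/3 + O(x**4)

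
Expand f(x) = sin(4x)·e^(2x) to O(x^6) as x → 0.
4*x + 8*x**2 - 8*x**3/3 - 16*x**4 - 152*x**5/15 + O(x**6)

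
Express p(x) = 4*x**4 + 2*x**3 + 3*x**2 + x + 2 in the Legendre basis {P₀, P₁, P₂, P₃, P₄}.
(19/5)P₀ + (11/5)P₁ + (30/7)P₂ + (4/5)P₃ + (32/35)P₄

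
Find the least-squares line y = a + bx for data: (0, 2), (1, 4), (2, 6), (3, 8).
a = 2, b = 2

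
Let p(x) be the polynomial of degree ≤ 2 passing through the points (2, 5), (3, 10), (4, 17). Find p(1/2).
5/4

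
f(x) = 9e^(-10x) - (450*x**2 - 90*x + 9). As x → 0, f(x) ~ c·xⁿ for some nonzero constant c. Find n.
3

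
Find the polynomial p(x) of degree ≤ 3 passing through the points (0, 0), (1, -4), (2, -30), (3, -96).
-3*x**3 - 2*x**2 + x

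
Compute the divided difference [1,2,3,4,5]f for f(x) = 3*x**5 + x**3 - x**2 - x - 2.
45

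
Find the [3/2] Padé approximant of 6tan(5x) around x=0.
(-50*x**3 + 30*x)/(1 - 10*x**2)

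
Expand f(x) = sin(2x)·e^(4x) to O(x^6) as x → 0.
2*x + 8*x**2 + 44*x**3/3 + 16*x**4 + 164*x**5/15 + O(x**6)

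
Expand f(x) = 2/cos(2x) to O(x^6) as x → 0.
2 + 4*x**2 + 20*x**4/3 + O(x**6)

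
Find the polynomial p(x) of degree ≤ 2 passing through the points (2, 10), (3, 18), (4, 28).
x**2 + 3*x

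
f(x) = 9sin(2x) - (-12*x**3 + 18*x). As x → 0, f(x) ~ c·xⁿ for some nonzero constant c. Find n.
5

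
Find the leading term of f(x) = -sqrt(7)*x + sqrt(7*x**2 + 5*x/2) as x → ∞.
5*sqrt(7)/28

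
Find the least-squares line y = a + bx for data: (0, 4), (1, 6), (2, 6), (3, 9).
a = 4, b = 3/2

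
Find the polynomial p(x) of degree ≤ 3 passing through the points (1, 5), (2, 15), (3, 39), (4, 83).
x**3 + x**2 + 3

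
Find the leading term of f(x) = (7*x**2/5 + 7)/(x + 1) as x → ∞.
7*x/5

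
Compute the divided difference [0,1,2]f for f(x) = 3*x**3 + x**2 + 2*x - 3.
10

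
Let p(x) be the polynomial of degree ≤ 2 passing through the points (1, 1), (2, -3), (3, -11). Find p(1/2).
3/2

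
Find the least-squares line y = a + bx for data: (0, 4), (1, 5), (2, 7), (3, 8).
a = 39/10, b = 7/5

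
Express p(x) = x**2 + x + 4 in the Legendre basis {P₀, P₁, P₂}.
(13/3)P₀ + P₁ + (2/3)P₂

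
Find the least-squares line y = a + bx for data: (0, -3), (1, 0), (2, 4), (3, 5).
a = -27/10, b = 14/5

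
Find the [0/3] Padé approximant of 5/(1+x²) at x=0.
5/(x**2 + 1)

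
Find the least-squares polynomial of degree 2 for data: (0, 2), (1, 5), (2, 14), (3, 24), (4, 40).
13/7 + (25/14)x + (27/14)x²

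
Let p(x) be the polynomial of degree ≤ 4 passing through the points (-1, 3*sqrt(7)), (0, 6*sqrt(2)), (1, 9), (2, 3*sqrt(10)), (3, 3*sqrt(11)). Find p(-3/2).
-315*sqrt(2)/16 - 135*sqrt(10)/32 + 105*sqrt(11)/128 + 945*sqrt(7)/128 + 1701/64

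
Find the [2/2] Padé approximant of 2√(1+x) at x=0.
(5*x**2/8 + 5*x/2 + 2)/(x**2/16 + 3*x/4 + 1)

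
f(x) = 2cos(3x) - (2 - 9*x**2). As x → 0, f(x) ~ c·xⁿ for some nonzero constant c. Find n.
4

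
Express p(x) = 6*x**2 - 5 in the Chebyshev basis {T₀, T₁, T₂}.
(-2)T₀ + (3)T₂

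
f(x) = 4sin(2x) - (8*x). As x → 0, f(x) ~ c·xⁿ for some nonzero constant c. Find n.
3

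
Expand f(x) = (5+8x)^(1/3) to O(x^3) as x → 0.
5**(1/3) + 8*5**(1/3)*x/15 - 64*5**(1/3)*x**2/225 + O(x**3)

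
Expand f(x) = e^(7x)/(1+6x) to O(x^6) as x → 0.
1 + x + 37*x**2/2 - 323*x**3/6 + 10153*x**4/24 - 287783*x**5/120 + O(x**6)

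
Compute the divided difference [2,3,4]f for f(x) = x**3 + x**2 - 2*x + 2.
10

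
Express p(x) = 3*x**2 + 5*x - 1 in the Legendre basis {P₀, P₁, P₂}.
(5)P₁ + (2)P₂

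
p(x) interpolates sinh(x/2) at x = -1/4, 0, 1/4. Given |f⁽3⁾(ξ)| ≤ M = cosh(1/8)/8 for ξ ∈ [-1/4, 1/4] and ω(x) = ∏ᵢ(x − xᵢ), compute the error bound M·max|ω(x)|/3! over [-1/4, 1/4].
sqrt(3)*cosh(1/8)/13824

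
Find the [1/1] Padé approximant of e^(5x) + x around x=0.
(47*x/12 + 1)/(1 - 25*x/12)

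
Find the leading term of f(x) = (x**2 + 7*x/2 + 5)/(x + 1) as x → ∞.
x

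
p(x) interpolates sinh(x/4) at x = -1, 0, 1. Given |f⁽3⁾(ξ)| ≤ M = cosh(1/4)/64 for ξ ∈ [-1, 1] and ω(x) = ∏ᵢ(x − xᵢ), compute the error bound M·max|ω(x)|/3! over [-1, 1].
sqrt(3)*cosh(1/4)/1728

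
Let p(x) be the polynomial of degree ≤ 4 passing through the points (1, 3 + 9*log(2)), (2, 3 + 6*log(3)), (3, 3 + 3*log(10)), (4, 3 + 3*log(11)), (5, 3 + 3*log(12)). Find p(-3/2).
3 + log(59285549689505892056868344324448208820874232148807968788202283012051522375647232000000000000000000000000000000000000000000000000000000000000000000000000000000000000000000000000000000000000000000000000000000000000000000000000000000000000000000000000000000000000000000000000000000000000000000000000000000000000000000*11**(1/32)*2**(115/128)*3**(113/128)*5**(39/64)/4964270922240166408221004307194249298496206077163764027893898324916734096542073902857075946203322479309131218048907375042182641740738711201260602286732270372571623549738597309279375101742125597215136036079477323249567497014035985854175285265995183679140228471688194057401065078720151908474662955044905024186453601)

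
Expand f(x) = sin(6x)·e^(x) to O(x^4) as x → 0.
6*x + 6*x**2 - 33*x**3 + O(x**4)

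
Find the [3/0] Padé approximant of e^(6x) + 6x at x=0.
36*x**3 + 18*x**2 + 12*x + 1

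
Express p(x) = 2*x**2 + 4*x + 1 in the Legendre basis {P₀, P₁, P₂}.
(5/3)P₀ + (4)P₁ + (4/3)P₂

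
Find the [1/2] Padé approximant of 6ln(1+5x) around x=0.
30*x/(-25*x**2/12 + 5*x/2 + 1)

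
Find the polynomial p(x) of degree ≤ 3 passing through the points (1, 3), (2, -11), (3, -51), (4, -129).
-2*x**3 - x**2 + 3*x + 3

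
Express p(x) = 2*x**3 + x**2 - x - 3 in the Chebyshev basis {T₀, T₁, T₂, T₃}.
(-5/2)T₀ + (1/2)T₁ + (1/2)T₂ + (1/2)T₃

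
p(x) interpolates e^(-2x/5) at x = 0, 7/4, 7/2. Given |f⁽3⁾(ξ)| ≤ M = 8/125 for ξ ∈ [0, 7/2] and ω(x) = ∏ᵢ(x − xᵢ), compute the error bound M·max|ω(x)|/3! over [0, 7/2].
343*sqrt(3)/27000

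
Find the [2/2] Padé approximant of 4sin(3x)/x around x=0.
(12 - 63*x**2/5)/(9*x**2/20 + 1)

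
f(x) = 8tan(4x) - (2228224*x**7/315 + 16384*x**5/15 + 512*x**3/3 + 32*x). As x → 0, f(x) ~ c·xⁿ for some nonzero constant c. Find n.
9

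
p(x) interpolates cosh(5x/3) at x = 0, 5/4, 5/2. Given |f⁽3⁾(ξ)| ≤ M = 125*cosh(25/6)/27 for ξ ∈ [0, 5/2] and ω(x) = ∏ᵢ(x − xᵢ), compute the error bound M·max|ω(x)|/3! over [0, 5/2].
15625*sqrt(3)*cosh(25/6)/46656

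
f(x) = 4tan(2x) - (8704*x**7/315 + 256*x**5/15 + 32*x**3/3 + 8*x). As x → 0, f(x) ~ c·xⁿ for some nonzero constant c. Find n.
9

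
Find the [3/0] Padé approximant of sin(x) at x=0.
-x**3/6 + x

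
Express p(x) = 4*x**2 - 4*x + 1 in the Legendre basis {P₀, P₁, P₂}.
(7/3)P₀ + (-4)P₁ + (8/3)P₂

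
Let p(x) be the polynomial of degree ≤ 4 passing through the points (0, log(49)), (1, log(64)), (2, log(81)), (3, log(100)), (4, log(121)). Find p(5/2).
log(9*11**(59/64)*3**(13/16)*5**(15/16)*7**(3/64)/11)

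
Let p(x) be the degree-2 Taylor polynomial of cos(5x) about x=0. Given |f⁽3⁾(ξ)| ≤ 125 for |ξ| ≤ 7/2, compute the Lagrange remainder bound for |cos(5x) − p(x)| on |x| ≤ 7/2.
42875/48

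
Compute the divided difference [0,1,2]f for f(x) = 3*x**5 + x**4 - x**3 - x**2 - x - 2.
48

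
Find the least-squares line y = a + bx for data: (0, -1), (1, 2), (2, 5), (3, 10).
a = -7/5, b = 18/5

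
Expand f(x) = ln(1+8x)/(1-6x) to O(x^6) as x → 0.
8*x + 16*x**2 + 800*x**3/3 + 576*x**4 + 50048*x**5/5 + O(x**6)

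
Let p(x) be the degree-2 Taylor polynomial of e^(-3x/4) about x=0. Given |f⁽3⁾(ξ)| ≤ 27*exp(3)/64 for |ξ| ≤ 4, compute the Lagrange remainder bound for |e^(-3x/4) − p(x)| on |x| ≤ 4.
9*exp(3)/2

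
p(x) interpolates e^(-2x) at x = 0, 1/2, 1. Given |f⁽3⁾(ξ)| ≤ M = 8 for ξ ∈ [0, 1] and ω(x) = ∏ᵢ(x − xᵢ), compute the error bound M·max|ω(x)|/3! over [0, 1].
sqrt(3)/27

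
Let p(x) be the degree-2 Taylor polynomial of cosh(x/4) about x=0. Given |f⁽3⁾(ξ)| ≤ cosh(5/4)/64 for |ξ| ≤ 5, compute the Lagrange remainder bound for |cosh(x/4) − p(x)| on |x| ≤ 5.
125*cosh(5/4)/384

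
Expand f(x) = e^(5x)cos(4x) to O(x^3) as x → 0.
1 + 5*x + 9*x**2/2 + O(x**3)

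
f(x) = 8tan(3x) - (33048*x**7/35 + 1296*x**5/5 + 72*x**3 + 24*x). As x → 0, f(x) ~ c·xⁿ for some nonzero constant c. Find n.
9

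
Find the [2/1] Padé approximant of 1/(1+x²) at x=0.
1 - x**2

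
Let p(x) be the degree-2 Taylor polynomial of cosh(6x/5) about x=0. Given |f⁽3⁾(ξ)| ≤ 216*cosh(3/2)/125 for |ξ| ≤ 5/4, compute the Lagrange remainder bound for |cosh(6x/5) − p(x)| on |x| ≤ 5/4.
9*cosh(3/2)/16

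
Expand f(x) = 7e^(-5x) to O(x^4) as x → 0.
7 - 35*x + 175*x**2/2 - 875*x**3/6 + O(x**4)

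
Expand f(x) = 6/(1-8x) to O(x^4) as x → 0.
6 + 48*x + 384*x**2 + 3072*x**3 + O(x**4)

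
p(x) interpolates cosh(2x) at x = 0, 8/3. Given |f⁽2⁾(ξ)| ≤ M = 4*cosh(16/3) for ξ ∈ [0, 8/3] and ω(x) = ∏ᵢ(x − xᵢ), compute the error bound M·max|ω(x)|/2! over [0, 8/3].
32*cosh(16/3)/9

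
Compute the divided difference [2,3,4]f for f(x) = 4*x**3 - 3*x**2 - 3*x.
33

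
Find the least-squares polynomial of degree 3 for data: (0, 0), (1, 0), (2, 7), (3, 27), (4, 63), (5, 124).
-1/14 + (-113/84)x + (9/14)x² + (11/12)x³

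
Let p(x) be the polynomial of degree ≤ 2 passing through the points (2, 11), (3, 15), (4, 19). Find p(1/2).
5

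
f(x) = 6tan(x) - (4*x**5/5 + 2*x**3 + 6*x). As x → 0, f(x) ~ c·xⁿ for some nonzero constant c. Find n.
7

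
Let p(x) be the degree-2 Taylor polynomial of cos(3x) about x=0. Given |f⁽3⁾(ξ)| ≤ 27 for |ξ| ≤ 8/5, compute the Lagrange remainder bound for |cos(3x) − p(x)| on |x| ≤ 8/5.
2304/125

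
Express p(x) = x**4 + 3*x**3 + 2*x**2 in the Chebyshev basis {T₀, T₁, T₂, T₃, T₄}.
(11/8)T₀ + (9/4)T₁ + (3/2)T₂ + (3/4)T₃ + (1/8)T₄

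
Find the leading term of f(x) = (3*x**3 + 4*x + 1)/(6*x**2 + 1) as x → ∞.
x/2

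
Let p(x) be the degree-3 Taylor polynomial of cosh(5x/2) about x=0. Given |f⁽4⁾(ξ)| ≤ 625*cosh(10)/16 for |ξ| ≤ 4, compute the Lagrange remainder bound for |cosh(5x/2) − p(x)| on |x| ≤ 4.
1250*cosh(10)/3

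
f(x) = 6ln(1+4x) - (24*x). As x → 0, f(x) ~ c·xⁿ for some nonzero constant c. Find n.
2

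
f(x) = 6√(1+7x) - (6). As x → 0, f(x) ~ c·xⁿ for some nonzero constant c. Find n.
1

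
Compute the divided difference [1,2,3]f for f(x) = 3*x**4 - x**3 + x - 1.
69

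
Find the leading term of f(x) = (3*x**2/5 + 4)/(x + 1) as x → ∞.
3*x/5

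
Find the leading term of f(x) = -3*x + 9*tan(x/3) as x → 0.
x**3/9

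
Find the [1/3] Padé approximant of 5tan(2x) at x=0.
10*x/(1 - 4*x**2/3)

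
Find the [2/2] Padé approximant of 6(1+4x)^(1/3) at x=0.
(224*x**2/9 + 28*x + 6)/(40*x**2/27 + 10*x/3 + 1)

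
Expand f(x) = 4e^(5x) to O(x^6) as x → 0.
4 + 20*x + 50*x**2 + 250*x**3/3 + 625*x**4/6 + 625*x**5/6 + O(x**6)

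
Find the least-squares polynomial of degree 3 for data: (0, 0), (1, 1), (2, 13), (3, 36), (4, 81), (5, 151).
-23/126 + (-331/756)x + (86/63)x² + (103/108)x³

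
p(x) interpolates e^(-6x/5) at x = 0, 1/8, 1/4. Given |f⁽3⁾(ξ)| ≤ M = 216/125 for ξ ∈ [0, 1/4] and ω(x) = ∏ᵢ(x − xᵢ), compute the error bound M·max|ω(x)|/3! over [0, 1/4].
sqrt(3)/8000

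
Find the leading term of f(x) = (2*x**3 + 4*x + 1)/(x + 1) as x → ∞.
2*x**2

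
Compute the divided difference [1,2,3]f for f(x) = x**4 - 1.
25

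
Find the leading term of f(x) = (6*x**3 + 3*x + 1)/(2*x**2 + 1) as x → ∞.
3*x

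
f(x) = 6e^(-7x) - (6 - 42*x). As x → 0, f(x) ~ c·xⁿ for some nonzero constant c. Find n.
2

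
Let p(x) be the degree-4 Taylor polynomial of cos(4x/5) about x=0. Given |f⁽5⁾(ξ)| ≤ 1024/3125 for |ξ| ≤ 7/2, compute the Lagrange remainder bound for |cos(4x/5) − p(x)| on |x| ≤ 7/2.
67228/46875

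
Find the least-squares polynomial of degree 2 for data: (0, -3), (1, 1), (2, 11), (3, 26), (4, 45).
-16/5 + (21/10)x + (5/2)x²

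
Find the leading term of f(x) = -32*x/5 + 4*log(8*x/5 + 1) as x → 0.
-128*x**2/25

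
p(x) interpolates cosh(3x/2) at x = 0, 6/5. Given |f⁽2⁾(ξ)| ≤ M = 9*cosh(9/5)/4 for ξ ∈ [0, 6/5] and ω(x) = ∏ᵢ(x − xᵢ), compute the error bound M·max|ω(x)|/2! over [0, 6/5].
81*cosh(9/5)/200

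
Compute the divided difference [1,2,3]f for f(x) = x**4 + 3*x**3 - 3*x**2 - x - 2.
40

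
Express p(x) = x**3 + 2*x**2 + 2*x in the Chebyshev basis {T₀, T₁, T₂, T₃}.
T₀ + (11/4)T₁ + T₂ + (1/4)T₃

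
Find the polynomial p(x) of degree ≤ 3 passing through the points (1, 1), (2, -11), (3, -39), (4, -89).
-x**3 - 2*x**2 + x + 3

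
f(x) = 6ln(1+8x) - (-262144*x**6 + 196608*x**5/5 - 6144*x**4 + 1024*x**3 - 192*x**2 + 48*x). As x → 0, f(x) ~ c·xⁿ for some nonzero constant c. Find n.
7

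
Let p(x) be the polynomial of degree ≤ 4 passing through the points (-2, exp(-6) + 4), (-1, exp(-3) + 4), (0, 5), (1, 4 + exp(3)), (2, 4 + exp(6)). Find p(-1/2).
(-5 + 60*exp(3) + (-20*exp(3) + 602 + 3*exp(6))*exp(6))*exp(-6)/128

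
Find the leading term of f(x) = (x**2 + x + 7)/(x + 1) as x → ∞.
x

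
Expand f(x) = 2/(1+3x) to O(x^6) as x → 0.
2 - 6*x + 18*x**2 - 54*x**3 + 162*x**4 - 486*x**5 + O(x**6)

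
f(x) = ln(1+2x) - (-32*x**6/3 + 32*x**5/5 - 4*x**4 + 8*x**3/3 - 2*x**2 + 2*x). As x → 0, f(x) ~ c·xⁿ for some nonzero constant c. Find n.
7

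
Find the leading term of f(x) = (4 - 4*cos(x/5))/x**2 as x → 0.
2/25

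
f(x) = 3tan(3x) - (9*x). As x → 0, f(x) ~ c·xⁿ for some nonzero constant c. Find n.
3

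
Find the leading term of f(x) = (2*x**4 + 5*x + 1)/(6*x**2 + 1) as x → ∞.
x**2/3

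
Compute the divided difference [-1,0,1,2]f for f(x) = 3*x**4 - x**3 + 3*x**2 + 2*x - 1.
5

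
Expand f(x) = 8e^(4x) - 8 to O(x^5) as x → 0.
32*x + 64*x**2 + 256*x**3/3 + 256*x**4/3 + O(x**5)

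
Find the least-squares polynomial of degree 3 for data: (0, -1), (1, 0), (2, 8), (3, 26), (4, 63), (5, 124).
-10/9 + (158/189)x + (-22/63)x² + (28/27)x³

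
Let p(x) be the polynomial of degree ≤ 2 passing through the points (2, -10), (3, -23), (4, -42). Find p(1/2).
-7/4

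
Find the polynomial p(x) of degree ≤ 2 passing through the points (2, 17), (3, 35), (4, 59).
3*x**2 + 3*x - 1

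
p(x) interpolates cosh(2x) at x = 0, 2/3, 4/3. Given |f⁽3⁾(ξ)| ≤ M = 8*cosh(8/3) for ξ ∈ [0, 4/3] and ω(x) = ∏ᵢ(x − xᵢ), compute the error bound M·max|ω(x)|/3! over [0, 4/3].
64*sqrt(3)*cosh(8/3)/729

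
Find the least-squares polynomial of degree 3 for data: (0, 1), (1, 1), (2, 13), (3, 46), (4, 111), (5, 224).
16/21 + (-8/63)x + (-11/12)x² + (71/36)x³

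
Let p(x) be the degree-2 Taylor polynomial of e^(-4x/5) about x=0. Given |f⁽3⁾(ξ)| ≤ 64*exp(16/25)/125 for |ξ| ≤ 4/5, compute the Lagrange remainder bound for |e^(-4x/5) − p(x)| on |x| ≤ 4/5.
2048*exp(16/25)/46875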